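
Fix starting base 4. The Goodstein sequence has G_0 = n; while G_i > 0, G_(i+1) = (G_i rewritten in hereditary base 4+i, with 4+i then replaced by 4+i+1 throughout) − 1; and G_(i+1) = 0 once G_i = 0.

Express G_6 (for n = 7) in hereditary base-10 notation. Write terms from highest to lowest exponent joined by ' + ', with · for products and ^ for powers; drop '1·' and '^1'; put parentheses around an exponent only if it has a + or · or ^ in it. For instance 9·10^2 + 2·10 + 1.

5

i=0: 7 = 4 + 3 (b=4); 4→5: 5 + 3 = 8; 8−1 = 7
i=1: 7 = 5 + 2 (b=5); 5→6: 6 + 2 = 8; 8−1 = 7
i=2: 7 = 6 + 1 (b=6); 6→7: 7 + 1 = 8; 8−1 = 7
i=3: 7 = 7 (b=7); 7→8: 8 = 8; 8−1 = 7
i=4: 7 = 7 (b=8); 8→9: 7 = 7; 7−1 = 6
i=5: 6 = 6 (b=9); 9→10: 6 = 6; 6−1 = 5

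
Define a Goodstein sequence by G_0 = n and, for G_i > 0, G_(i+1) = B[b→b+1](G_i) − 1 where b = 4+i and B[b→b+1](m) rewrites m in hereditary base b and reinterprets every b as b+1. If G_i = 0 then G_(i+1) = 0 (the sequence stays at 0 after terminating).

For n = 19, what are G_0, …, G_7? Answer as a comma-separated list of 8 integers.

G_0 = 19. HB_4(19) = 4^2 + 3. Bump = 28. G_1 = 27.
G_1 = 27. HB_5(27) = 5^2 + 2. Bump = 38. G_2 = 37.
G_2 = 37. HB_6(37) = 6^2 + 1. Bump = 50. G_3 = 49.
G_3 = 49. HB_7(49) = 7^2. Bump = 64. G_4 = 63.
G_4 = 63. HB_8(63) = 7·8 + 7. Bump = 70. G_5 = 69.
G_5 = 69. HB_9(69) = 7·9 + 6. Bump = 76. G_6 = 75.
G_6 = 75. HB_10(75) = 7·10 + 5. Bump = 82. G_7 = 81.

19, 27, 37, 49, 63, 69, 75, 81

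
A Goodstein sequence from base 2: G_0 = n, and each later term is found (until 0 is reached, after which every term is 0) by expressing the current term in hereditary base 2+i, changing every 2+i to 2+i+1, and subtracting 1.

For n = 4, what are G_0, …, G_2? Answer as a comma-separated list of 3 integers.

4, 26, 41

G_0 = 4. HB_2(4) = 2^2. Bump = 27. G_1 = 26.
G_1 = 26. HB_3(26) = 2·3^2 + 2·3 + 2. Bump = 42. G_2 = 41.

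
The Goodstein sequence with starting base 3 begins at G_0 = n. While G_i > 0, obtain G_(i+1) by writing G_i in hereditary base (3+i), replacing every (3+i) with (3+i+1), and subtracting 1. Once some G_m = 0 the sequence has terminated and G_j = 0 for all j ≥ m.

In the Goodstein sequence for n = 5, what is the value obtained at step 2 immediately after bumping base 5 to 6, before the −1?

(0) 5|_3 = 3 + 2 ↦ 4 + 2|_4 = 6 ⇒ 5
(1) 5|_4 = 4 + 1 ↦ 5 + 1|_5 = 6 ⇒ 5
(2) 5|_5 = 5 ↦ 6|_6 = 6 ⇒ 5

6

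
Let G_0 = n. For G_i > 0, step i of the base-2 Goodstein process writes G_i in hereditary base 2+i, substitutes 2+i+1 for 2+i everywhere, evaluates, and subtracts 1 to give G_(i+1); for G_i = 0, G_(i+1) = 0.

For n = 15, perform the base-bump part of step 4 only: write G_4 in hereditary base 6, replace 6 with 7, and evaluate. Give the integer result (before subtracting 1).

6588345

(0) 15|_2 = 2^(2 + 1) + 2^2 + 2 + 1 ↦ 3^(3 + 1) + 3^3 + 3 + 1|_3 = 112 ⇒ 111
(1) 111|_3 = 3^(3 + 1) + 3^3 + 3 ↦ 4^(4 + 1) + 4^4 + 4|_4 = 1284 ⇒ 1283
(2) 1283|_4 = 4^(4 + 1) + 4^4 + 3 ↦ 5^(5 + 1) + 5^5 + 3|_5 = 18753 ⇒ 18752
(3) 18752|_5 = 5^(5 + 1) + 5^5 + 2 ↦ 6^(6 + 1) + 6^6 + 2|_6 = 326594 ⇒ 326593
(4) 326593|_6 = 6^(6 + 1) + 6^6 + 1 ↦ 7^(7 + 1) + 7^7 + 1|_7 = 6588345 ⇒ 6588344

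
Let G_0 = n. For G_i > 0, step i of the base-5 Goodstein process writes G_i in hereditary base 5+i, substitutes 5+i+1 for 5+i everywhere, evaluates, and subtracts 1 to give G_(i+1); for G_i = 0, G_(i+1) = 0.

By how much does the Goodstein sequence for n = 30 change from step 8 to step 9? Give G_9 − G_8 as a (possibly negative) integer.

10

G_0 = 30. HB_5(30) = 5^2 + 5. Bump = 42. G_1 = 41.
G_1 = 41. HB_6(41) = 6^2 + 5. Bump = 54. G_2 = 53.
G_2 = 53. HB_7(53) = 7^2 + 4. Bump = 68. G_3 = 67.
G_3 = 67. HB_8(67) = 8^2 + 3. Bump = 84. G_4 = 83.
G_4 = 83. HB_9(83) = 9^2 + 2. Bump = 102. G_5 = 101.
G_5 = 101. HB_10(101) = 10^2 + 1. Bump = 122. G_6 = 121.
G_6 = 121. HB_11(121) = 11^2. Bump = 144. G_7 = 143.
G_7 = 143. HB_12(143) = 11·12 + 11. Bump = 154. G_8 = 153.
G_8 = 153. HB_13(153) = 11·13 + 10. Bump = 164. G_9 = 163.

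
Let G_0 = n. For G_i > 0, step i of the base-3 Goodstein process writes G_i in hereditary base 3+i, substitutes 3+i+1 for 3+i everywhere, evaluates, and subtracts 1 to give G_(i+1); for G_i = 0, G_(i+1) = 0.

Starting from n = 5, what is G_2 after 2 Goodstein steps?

5

[0] 5 ≡ 3 + 2 (base 3). Lift 4: 6. −1: 5.
[1] 5 ≡ 4 + 1 (base 4). Lift 5: 6. −1: 5.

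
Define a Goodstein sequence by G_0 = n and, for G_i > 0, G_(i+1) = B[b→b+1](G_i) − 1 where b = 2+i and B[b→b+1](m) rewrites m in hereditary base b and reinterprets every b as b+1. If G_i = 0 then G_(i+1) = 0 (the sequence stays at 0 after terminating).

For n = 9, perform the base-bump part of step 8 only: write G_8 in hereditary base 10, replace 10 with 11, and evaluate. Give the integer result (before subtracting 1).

855935016216

9 —HB2→ 2^(2 + 1) + 1 —bump→ 3^(3 + 1) + 1 = 82 —(−1)→ 81
81 —HB3→ 3^(3 + 1) —bump→ 4^(4 + 1) = 1024 —(−1)→ 1023
1023 —HB4→ 3·4^4 + 3·4^3 + 3·4^2 + 3·4 + 3 —bump→ 3·5^5 + 3·5^3 + 3·5^2 + 3·5 + 3 = 9843 —(−1)→ 9842
9842 —HB5→ 3·5^5 + 3·5^3 + 3·5^2 + 3·5 + 2 —bump→ 3·6^6 + 3·6^3 + 3·6^2 + 3·6 + 2 = 140744 —(−1)→ 140743
140743 —HB6→ 3·6^6 + 3·6^3 + 3·6^2 + 3·6 + 1 —bump→ 3·7^7 + 3·7^3 + 3·7^2 + 3·7 + 1 = 2471827 —(−1)→ 2471826
2471826 —HB7→ 3·7^7 + 3·7^3 + 3·7^2 + 3·7 —bump→ 3·8^8 + 3·8^3 + 3·8^2 + 3·8 = 50333400 —(−1)→ 50333399
50333399 —HB8→ 3·8^8 + 3·8^3 + 3·8^2 + 2·8 + 7 —bump→ 3·9^9 + 3·9^3 + 3·9^2 + 2·9 + 7 = 1162263922 —(−1)→ 1162263921
1162263921 —HB9→ 3·9^9 + 3·9^3 + 3·9^2 + 2·9 + 6 —bump→ 3·10^10 + 3·10^3 + 3·10^2 + 2·10 + 6 = 30000003326 —(−1)→ 30000003325
30000003325 —HB10→ 3·10^10 + 3·10^3 + 3·10^2 + 2·10 + 5 —bump→ 3·11^11 + 3·11^3 + 3·11^2 + 2·11 + 5 = 855935016216 —(−1)→ 855935016215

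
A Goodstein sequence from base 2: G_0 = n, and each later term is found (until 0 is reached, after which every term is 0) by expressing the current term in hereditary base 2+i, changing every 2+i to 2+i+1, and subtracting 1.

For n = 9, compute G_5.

[0] 9 ≡ 2^(2 + 1) + 1 (base 2). Lift 3: 82. −1: 81.
[1] 81 ≡ 3^(3 + 1) (base 3). Lift 4: 1024. −1: 1023.
[2] 1023 ≡ 3·4^4 + 3·4^3 + 3·4^2 + 3·4 + 3 (base 4). Lift 5: 9843. −1: 9842.
[3] 9842 ≡ 3·5^5 + 3·5^3 + 3·5^2 + 3·5 + 2 (base 5). Lift 6: 140744. −1: 140743.
[4] 140743 ≡ 3·6^6 + 3·6^3 + 3·6^2 + 3·6 + 1 (base 6). Lift 7: 2471827. −1: 2471826.

2471826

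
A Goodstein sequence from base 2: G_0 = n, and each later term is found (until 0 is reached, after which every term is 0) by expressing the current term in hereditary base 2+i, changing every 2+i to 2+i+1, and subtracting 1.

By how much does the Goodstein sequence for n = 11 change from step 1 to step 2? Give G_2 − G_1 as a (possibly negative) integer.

943

step 0: 11 = 2^(2 + 1) + 2 + 1; sub 3 for 2: 3^(3 + 1) + 3 + 1; = 85; G_1 = 85−1 = 84
step 1: 84 = 3^(3 + 1) + 3; sub 4 for 3: 4^(4 + 1) + 4; = 1028; G_2 = 1028−1 = 1027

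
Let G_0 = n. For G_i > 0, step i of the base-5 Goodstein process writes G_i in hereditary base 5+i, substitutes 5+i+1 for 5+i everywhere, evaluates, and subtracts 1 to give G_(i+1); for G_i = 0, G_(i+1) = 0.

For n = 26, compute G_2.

48

G_0 = 26. HB_5(26) = 5^2 + 1. Bump = 37. G_1 = 36.
G_1 = 36. HB_6(36) = 6^2. Bump = 49. G_2 = 48.
G_2 = 48. HB_7(48) = 6·7 + 6. Bump = 54. G_3 = 53.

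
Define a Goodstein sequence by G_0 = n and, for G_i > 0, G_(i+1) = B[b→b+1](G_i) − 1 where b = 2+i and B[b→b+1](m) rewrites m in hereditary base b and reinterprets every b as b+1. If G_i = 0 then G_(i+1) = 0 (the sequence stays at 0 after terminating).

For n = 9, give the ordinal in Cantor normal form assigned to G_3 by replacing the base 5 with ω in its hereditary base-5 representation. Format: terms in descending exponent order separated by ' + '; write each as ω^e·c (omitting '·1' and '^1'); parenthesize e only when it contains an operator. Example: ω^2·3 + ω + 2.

G_0 = 9. HB_2(9) = 2^(2 + 1) + 1. Bump = 82. G_1 = 81.
G_1 = 81. HB_3(81) = 3^(3 + 1). Bump = 1024. G_2 = 1023.
G_2 = 1023. HB_4(1023) = 3·4^4 + 3·4^3 + 3·4^2 + 3·4 + 3. Bump = 9843. G_3 = 9842.
G_3 = 9842. HB_5(9842) = 3·5^5 + 3·5^3 + 3·5^2 + 3·5 + 2. Bump = 140744. G_4 = 140743.

ω^ω·3 + ω^3·3 + ω^2·3 + ω·3 + 2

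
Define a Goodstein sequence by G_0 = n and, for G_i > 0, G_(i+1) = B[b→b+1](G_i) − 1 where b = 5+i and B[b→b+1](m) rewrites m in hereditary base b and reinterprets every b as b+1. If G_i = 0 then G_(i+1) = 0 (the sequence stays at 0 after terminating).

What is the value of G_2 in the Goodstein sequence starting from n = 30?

30 —HB5→ 5^2 + 5 —bump→ 6^2 + 6 = 42 —(−1)→ 41
41 —HB6→ 6^2 + 5 —bump→ 7^2 + 5 = 54 —(−1)→ 53
53 —HB7→ 7^2 + 4 —bump→ 8^2 + 4 = 68 —(−1)→ 67

53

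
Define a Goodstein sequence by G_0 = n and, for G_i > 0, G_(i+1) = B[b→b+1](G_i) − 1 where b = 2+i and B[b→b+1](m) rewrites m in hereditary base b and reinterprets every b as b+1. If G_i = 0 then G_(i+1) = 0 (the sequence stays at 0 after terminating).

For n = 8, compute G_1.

80

step 0: 8 = 2^(2 + 1); sub 3 for 2: 3^(3 + 1); = 81; G_1 = 81−1 = 80
step 1: 80 = 2·3^3 + 2·3^2 + 2·3 + 2; sub 4 for 3: 2·4^4 + 2·4^2 + 2·4 + 2; = 554; G_2 = 554−1 = 553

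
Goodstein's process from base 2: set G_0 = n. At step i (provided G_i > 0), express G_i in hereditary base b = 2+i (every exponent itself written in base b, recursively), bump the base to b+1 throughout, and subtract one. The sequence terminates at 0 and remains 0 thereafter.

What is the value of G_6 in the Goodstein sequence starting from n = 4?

4 —HB2→ 2^2 —bump→ 3^3 = 27 —(−1)→ 26
26 —HB3→ 2·3^2 + 2·3 + 2 —bump→ 2·4^2 + 2·4 + 2 = 42 —(−1)→ 41
41 —HB4→ 2·4^2 + 2·4 + 1 —bump→ 2·5^2 + 2·5 + 1 = 61 —(−1)→ 60
60 —HB5→ 2·5^2 + 2·5 —bump→ 2·6^2 + 2·6 = 84 —(−1)→ 83
83 —HB6→ 2·6^2 + 6 + 5 —bump→ 2·7^2 + 7 + 5 = 110 —(−1)→ 109
109 —HB7→ 2·7^2 + 7 + 4 —bump→ 2·8^2 + 8 + 4 = 140 —(−1)→ 139
139 —HB8→ 2·8^2 + 8 + 3 —bump→ 2·9^2 + 9 + 3 = 174 —(−1)→ 173

139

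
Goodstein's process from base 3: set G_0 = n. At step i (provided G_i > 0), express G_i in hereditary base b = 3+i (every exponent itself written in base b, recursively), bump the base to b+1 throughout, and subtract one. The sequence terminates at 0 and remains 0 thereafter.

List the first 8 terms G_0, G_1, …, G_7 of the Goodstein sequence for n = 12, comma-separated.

base 3: 12 = 3^2 + 3; at 4: 4^2 + 4 = 20; next = 19
base 4: 19 = 4^2 + 3; at 5: 5^2 + 3 = 28; next = 27
base 5: 27 = 5^2 + 2; at 6: 6^2 + 2 = 38; next = 37
base 6: 37 = 6^2 + 1; at 7: 7^2 + 1 = 50; next = 49
base 7: 49 = 7^2; at 8: 8^2 = 64; next = 63
base 8: 63 = 7·8 + 7; at 9: 7·9 + 7 = 70; next = 69
base 9: 69 = 7·9 + 6; at 10: 7·10 + 6 = 76; next = 75

12, 19, 27, 37, 49, 63, 69, 75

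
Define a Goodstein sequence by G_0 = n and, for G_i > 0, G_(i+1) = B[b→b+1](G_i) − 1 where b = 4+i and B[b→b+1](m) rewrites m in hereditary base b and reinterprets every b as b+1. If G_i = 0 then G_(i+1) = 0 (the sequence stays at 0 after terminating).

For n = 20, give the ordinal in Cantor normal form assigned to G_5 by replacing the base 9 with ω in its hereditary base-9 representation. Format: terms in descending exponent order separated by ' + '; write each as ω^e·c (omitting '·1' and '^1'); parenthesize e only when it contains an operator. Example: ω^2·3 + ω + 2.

ω^2

G_0 = 20. HB_4(20) = 4^2 + 4. Bump = 30. G_1 = 29.
G_1 = 29. HB_5(29) = 5^2 + 4. Bump = 40. G_2 = 39.
G_2 = 39. HB_6(39) = 6^2 + 3. Bump = 52. G_3 = 51.
G_3 = 51. HB_7(51) = 7^2 + 2. Bump = 66. G_4 = 65.
G_4 = 65. HB_8(65) = 8^2 + 1. Bump = 82. G_5 = 81.
G_5 = 81. HB_9(81) = 9^2. Bump = 100. G_6 = 99.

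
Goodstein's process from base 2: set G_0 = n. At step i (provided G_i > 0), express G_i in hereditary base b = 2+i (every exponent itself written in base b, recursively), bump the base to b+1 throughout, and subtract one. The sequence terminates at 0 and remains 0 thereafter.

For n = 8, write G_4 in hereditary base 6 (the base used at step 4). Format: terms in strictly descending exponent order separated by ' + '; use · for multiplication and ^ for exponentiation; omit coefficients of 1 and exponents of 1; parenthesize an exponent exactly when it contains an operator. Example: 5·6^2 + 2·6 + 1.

8 —HB2→ 2^(2 + 1) —bump→ 3^(3 + 1) = 81 —(−1)→ 80
80 —HB3→ 2·3^3 + 2·3^2 + 2·3 + 2 —bump→ 2·4^4 + 2·4^2 + 2·4 + 2 = 554 —(−1)→ 553
553 —HB4→ 2·4^4 + 2·4^2 + 2·4 + 1 —bump→ 2·5^5 + 2·5^2 + 2·5 + 1 = 6311 —(−1)→ 6310
6310 —HB5→ 2·5^5 + 2·5^2 + 2·5 —bump→ 2·6^6 + 2·6^2 + 2·6 = 93396 —(−1)→ 93395
93395 —HB6→ 2·6^6 + 2·6^2 + 6 + 5 —bump→ 2·7^7 + 2·7^2 + 7 + 5 = 1647196 —(−1)→ 1647195

2·6^6 + 2·6^2 + 6 + 5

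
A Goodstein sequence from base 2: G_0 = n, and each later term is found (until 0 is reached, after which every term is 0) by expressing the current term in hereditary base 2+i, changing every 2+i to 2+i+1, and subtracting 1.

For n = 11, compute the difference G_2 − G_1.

943

G_0=11  [base 2] 2^(2 + 1) + 2 + 1  →[2↦3]→  3^(3 + 1) + 3 + 1 = 85  −1 ⇒ G_1=84
G_1=84  [base 3] 3^(3 + 1) + 3  →[3↦4]→  4^(4 + 1) + 4 = 1028  −1 ⇒ G_2=1027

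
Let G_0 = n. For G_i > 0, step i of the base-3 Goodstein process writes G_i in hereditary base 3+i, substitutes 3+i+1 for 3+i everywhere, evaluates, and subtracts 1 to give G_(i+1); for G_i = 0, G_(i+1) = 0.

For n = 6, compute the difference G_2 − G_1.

6 —HB3→ 2·3 —bump→ 2·4 = 8 —(−1)→ 7
7 —HB4→ 4 + 3 —bump→ 5 + 3 = 8 —(−1)→ 7

0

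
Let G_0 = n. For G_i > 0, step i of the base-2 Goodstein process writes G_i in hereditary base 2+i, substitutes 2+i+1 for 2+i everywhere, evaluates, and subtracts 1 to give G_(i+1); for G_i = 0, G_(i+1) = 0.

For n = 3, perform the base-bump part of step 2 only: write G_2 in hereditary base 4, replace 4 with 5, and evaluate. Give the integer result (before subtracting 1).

i=0: 3 = 2 + 1 (b=2); 2→3: 3 + 1 = 4; 4−1 = 3
i=1: 3 = 3 (b=3); 3→4: 4 = 4; 4−1 = 3
i=2: 3 = 3 (b=4); 4→5: 3 = 3; 3−1 = 2

3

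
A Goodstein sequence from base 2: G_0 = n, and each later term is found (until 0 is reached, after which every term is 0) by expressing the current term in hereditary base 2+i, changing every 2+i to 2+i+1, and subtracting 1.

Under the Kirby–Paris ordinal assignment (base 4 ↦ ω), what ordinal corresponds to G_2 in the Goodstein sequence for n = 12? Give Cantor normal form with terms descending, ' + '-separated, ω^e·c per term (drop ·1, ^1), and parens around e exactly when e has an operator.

ω^(ω + 1) + ω^2·2 + ω·2 + 1

(0) 12|_2 = 2^(2 + 1) + 2^2 ↦ 3^(3 + 1) + 3^3|_3 = 108 ⇒ 107
(1) 107|_3 = 3^(3 + 1) + 2·3^2 + 2·3 + 2 ↦ 4^(4 + 1) + 2·4^2 + 2·4 + 2|_4 = 1066 ⇒ 1065
(2) 1065|_4 = 4^(4 + 1) + 2·4^2 + 2·4 + 1 ↦ 5^(5 + 1) + 2·5^2 + 2·5 + 1|_5 = 15686 ⇒ 15685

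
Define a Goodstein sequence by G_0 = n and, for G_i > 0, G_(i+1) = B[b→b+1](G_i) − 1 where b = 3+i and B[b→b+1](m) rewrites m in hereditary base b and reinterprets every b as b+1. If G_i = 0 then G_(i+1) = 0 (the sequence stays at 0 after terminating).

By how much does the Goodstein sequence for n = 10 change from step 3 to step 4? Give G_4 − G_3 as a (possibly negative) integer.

3

G_0=10  [base 3] 3^2 + 1  →[3↦4]→  4^2 + 1 = 17  −1 ⇒ G_1=16
G_1=16  [base 4] 4^2  →[4↦5]→  5^2 = 25  −1 ⇒ G_2=24
G_2=24  [base 5] 4·5 + 4  →[5↦6]→  4·6 + 4 = 28  −1 ⇒ G_3=27
G_3=27  [base 6] 4·6 + 3  →[6↦7]→  4·7 + 3 = 31  −1 ⇒ G_4=30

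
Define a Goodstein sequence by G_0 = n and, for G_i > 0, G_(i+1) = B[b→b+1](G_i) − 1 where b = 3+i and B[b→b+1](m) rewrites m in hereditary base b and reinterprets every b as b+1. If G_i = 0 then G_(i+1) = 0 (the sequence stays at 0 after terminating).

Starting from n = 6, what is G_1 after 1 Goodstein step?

7

base 3: 6 = 2·3; at 4: 2·4 = 8; next = 7
base 4: 7 = 4 + 3; at 5: 5 + 3 = 8; next = 7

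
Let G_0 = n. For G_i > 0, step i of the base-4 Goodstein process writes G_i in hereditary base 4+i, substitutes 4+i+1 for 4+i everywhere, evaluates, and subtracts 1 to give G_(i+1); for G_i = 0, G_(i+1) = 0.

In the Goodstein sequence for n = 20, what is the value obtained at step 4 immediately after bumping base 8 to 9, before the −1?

G_0 = 20. HB_4(20) = 4^2 + 4. Bump = 30. G_1 = 29.
G_1 = 29. HB_5(29) = 5^2 + 4. Bump = 40. G_2 = 39.
G_2 = 39. HB_6(39) = 6^2 + 3. Bump = 52. G_3 = 51.
G_3 = 51. HB_7(51) = 7^2 + 2. Bump = 66. G_4 = 65.
G_4 = 65. HB_8(65) = 8^2 + 1. Bump = 82. G_5 = 81.

82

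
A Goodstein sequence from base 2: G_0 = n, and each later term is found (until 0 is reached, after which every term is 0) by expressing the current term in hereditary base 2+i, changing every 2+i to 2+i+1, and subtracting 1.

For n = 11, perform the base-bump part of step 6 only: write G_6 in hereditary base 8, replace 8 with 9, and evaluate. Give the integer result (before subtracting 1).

2749609303

G_0=11  [base 2] 2^(2 + 1) + 2 + 1  →[2↦3]→  3^(3 + 1) + 3 + 1 = 85  −1 ⇒ G_1=84
G_1=84  [base 3] 3^(3 + 1) + 3  →[3↦4]→  4^(4 + 1) + 4 = 1028  −1 ⇒ G_2=1027
G_2=1027  [base 4] 4^(4 + 1) + 3  →[4↦5]→  5^(5 + 1) + 3 = 15628  −1 ⇒ G_3=15627
G_3=15627  [base 5] 5^(5 + 1) + 2  →[5↦6]→  6^(6 + 1) + 2 = 279938  −1 ⇒ G_4=279937
G_4=279937  [base 6] 6^(6 + 1) + 1  →[6↦7]→  7^(7 + 1) + 1 = 5764802  −1 ⇒ G_5=5764801
G_5=5764801  [base 7] 7^(7 + 1)  →[7↦8]→  8^(8 + 1) = 134217728  −1 ⇒ G_6=134217727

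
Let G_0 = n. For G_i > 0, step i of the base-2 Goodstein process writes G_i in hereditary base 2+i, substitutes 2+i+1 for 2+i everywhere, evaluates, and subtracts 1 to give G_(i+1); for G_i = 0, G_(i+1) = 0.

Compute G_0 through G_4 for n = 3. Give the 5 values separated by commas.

[0] 3 ≡ 2 + 1 (base 2). Lift 3: 4. −1: 3.
[1] 3 ≡ 3 (base 3). Lift 4: 4. −1: 3.
[2] 3 ≡ 3 (base 4). Lift 5: 3. −1: 2.
[3] 2 ≡ 2 (base 5). Lift 6: 2. −1: 1.

3, 3, 3, 2, 1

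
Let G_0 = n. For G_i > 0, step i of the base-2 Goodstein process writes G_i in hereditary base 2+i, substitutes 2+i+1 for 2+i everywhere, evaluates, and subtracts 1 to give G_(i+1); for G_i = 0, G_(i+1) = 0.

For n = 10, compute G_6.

84073323

[0] 10 ≡ 2^(2 + 1) + 2 (base 2). Lift 3: 84. −1: 83.
[1] 83 ≡ 3^(3 + 1) + 2 (base 3). Lift 4: 1026. −1: 1025.
[2] 1025 ≡ 4^(4 + 1) + 1 (base 4). Lift 5: 15626. −1: 15625.
[3] 15625 ≡ 5^(5 + 1) (base 5). Lift 6: 279936. −1: 279935.
[4] 279935 ≡ 5·6^6 + 5·6^5 + 5·6^4 + 5·6^3 + 5·6^2 + 5·6 + 5 (base 6). Lift 7: 4215755. −1: 4215754.
[5] 4215754 ≡ 5·7^7 + 5·7^5 + 5·7^4 + 5·7^3 + 5·7^2 + 5·7 + 4 (base 7). Lift 8: 84073324. −1: 84073323.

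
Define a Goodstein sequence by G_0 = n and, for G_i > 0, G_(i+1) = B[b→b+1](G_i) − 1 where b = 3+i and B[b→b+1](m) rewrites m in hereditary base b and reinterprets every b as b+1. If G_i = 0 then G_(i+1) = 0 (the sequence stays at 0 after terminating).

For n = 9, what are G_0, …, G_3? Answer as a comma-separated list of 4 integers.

9, 15, 17, 19

9 —HB3→ 3^2 —bump→ 4^2 = 16 —(−1)→ 15
15 —HB4→ 3·4 + 3 —bump→ 3·5 + 3 = 18 —(−1)→ 17
17 —HB5→ 3·5 + 2 —bump→ 3·6 + 2 = 20 —(−1)→ 19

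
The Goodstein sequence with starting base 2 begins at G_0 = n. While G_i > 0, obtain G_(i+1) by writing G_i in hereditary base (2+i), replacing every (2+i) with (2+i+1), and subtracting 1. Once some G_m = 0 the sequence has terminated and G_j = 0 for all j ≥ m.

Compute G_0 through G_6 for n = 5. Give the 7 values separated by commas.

G_0 = 5. HB_2(5) = 2^2 + 1. Bump = 28. G_1 = 27.
G_1 = 27. HB_3(27) = 3^3. Bump = 256. G_2 = 255.
G_2 = 255. HB_4(255) = 3·4^3 + 3·4^2 + 3·4 + 3. Bump = 468. G_3 = 467.
G_3 = 467. HB_5(467) = 3·5^3 + 3·5^2 + 3·5 + 2. Bump = 776. G_4 = 775.
G_4 = 775. HB_6(775) = 3·6^3 + 3·6^2 + 3·6 + 1. Bump = 1198. G_5 = 1197.
G_5 = 1197. HB_7(1197) = 3·7^3 + 3·7^2 + 3·7. Bump = 1752. G_6 = 1751.

5, 27, 255, 467, 775, 1197, 1751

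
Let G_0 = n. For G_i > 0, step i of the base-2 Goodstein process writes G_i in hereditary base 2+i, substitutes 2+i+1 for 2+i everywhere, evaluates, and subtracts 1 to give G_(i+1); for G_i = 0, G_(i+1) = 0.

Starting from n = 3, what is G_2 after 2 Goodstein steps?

G_0=3  [base 2] 2 + 1  →[2↦3]→  3 + 1 = 4  −1 ⇒ G_1=3
G_1=3  [base 3] 3  →[3↦4]→  4 = 4  −1 ⇒ G_2=3

3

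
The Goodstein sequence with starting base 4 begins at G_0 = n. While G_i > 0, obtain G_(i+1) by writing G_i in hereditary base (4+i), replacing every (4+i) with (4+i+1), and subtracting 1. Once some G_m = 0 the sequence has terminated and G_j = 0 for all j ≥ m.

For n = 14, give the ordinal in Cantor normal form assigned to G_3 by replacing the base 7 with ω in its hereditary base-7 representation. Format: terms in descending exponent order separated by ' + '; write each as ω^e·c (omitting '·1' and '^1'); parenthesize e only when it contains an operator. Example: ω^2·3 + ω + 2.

ω·2 + 6

step 0: 14 = 3·4 + 2; sub 5 for 4: 3·5 + 2; = 17; G_1 = 17−1 = 16
step 1: 16 = 3·5 + 1; sub 6 for 5: 3·6 + 1; = 19; G_2 = 19−1 = 18
step 2: 18 = 3·6; sub 7 for 6: 3·7; = 21; G_3 = 21−1 = 20
step 3: 20 = 2·7 + 6; sub 8 for 7: 2·8 + 6; = 22; G_4 = 22−1 = 21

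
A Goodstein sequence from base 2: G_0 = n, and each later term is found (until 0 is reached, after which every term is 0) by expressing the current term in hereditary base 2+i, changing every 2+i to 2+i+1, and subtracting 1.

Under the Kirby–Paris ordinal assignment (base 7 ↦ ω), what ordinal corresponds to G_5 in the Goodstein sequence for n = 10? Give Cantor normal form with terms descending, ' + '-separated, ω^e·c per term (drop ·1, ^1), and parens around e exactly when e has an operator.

10 —HB2→ 2^(2 + 1) + 2 —bump→ 3^(3 + 1) + 3 = 84 —(−1)→ 83
83 —HB3→ 3^(3 + 1) + 2 —bump→ 4^(4 + 1) + 2 = 1026 —(−1)→ 1025
1025 —HB4→ 4^(4 + 1) + 1 —bump→ 5^(5 + 1) + 1 = 15626 —(−1)→ 15625
15625 —HB5→ 5^(5 + 1) —bump→ 6^(6 + 1) = 279936 —(−1)→ 279935
279935 —HB6→ 5·6^6 + 5·6^5 + 5·6^4 + 5·6^3 + 5·6^2 + 5·6 + 5 —bump→ 5·7^7 + 5·7^5 + 5·7^4 + 5·7^3 + 5·7^2 + 5·7 + 5 = 4215755 —(−1)→ 4215754
4215754 —HB7→ 5·7^7 + 5·7^5 + 5·7^4 + 5·7^3 + 5·7^2 + 5·7 + 4 —bump→ 5·8^8 + 5·8^5 + 5·8^4 + 5·8^3 + 5·8^2 + 5·8 + 4 = 84073324 —(−1)→ 84073323

ω^ω·5 + ω^5·5 + ω^4·5 + ω^3·5 + ω^2·5 + ω·5 + 4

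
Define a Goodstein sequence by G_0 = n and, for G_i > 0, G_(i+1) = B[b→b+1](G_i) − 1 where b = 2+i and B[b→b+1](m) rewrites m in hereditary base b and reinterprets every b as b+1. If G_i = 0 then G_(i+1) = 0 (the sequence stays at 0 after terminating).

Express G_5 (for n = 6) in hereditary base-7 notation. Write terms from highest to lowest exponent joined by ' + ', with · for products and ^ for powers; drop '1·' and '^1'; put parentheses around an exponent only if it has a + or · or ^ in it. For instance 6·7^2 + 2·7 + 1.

[0] 6 ≡ 2^2 + 2 (base 2). Lift 3: 30. −1: 29.
[1] 29 ≡ 3^3 + 2 (base 3). Lift 4: 258. −1: 257.
[2] 257 ≡ 4^4 + 1 (base 4). Lift 5: 3126. −1: 3125.
[3] 3125 ≡ 5^5 (base 5). Lift 6: 46656. −1: 46655.
[4] 46655 ≡ 5·6^5 + 5·6^4 + 5·6^3 + 5·6^2 + 5·6 + 5 (base 6). Lift 7: 98040. −1: 98039.
[5] 98039 ≡ 5·7^5 + 5·7^4 + 5·7^3 + 5·7^2 + 5·7 + 4 (base 7). Lift 8: 187244. −1: 187243.

5·7^5 + 5·7^4 + 5·7^3 + 5·7^2 + 5·7 + 4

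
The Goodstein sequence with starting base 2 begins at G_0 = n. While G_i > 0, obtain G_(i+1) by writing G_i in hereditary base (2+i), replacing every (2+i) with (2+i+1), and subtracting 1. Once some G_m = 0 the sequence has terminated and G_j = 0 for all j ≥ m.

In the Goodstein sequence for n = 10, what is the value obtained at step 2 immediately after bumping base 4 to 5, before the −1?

15626

G_0 = 10. HB_2(10) = 2^(2 + 1) + 2. Bump = 84. G_1 = 83.
G_1 = 83. HB_3(83) = 3^(3 + 1) + 2. Bump = 1026. G_2 = 1025.
G_2 = 1025. HB_4(1025) = 4^(4 + 1) + 1. Bump = 15626. G_3 = 15625.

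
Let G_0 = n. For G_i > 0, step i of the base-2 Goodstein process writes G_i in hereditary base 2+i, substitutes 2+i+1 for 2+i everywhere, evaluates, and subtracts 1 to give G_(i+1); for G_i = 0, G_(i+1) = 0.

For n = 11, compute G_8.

70077777775

11 —HB2→ 2^(2 + 1) + 2 + 1 —bump→ 3^(3 + 1) + 3 + 1 = 85 —(−1)→ 84
84 —HB3→ 3^(3 + 1) + 3 —bump→ 4^(4 + 1) + 4 = 1028 —(−1)→ 1027
1027 —HB4→ 4^(4 + 1) + 3 —bump→ 5^(5 + 1) + 3 = 15628 —(−1)→ 15627
15627 —HB5→ 5^(5 + 1) + 2 —bump→ 6^(6 + 1) + 2 = 279938 —(−1)→ 279937
279937 —HB6→ 6^(6 + 1) + 1 —bump→ 7^(7 + 1) + 1 = 5764802 —(−1)→ 5764801
5764801 —HB7→ 7^(7 + 1) —bump→ 8^(8 + 1) = 134217728 —(−1)→ 134217727
134217727 —HB8→ 7·8^8 + 7·8^7 + 7·8^6 + 7·8^5 + 7·8^4 + 7·8^3 + 7·8^2 + 7·8 + 7 —bump→ 7·9^9 + 7·9^7 + 7·9^6 + 7·9^5 + 7·9^4 + 7·9^3 + 7·9^2 + 7·9 + 7 = 2749609303 —(−1)→ 2749609302
2749609302 —HB9→ 7·9^9 + 7·9^7 + 7·9^6 + 7·9^5 + 7·9^4 + 7·9^3 + 7·9^2 + 7·9 + 6 —bump→ 7·10^10 + 7·10^7 + 7·10^6 + 7·10^5 + 7·10^4 + 7·10^3 + 7·10^2 + 7·10 + 6 = 70077777776 —(−1)→ 70077777775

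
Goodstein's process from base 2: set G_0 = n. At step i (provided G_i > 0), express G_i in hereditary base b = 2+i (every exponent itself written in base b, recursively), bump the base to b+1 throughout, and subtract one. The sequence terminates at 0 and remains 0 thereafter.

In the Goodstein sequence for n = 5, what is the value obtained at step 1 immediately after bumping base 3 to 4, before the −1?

256

G_0=5  [base 2] 2^2 + 1  →[2↦3]→  3^3 + 1 = 28  −1 ⇒ G_1=27
G_1=27  [base 3] 3^3  →[3↦4]→  4^4 = 256  −1 ⇒ G_2=255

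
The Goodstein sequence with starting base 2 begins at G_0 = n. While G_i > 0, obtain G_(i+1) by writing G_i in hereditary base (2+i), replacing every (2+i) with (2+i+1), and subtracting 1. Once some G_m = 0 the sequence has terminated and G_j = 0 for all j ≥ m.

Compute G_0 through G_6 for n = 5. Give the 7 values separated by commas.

5, 27, 255, 467, 775, 1197, 1751

[0] 5 ≡ 2^2 + 1 (base 2). Lift 3: 28. −1: 27.
[1] 27 ≡ 3^3 (base 3). Lift 4: 256. −1: 255.
[2] 255 ≡ 3·4^3 + 3·4^2 + 3·4 + 3 (base 4). Lift 5: 468. −1: 467.
[3] 467 ≡ 3·5^3 + 3·5^2 + 3·5 + 2 (base 5). Lift 6: 776. −1: 775.
[4] 775 ≡ 3·6^3 + 3·6^2 + 3·6 + 1 (base 6). Lift 7: 1198. −1: 1197.
[5] 1197 ≡ 3·7^3 + 3·7^2 + 3·7 (base 7). Lift 8: 1752. −1: 1751.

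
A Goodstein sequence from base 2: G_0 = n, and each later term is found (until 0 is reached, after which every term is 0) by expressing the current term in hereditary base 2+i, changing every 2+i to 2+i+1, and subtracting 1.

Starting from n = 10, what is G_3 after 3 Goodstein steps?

15625

[0] 10 ≡ 2^(2 + 1) + 2 (base 2). Lift 3: 84. −1: 83.
[1] 83 ≡ 3^(3 + 1) + 2 (base 3). Lift 4: 1026. −1: 1025.
[2] 1025 ≡ 4^(4 + 1) + 1 (base 4). Lift 5: 15626. −1: 15625.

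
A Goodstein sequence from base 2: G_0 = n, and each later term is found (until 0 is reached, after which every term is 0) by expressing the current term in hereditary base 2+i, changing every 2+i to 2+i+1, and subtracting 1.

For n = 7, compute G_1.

G_0=7  [base 2] 2^2 + 2 + 1  →[2↦3]→  3^3 + 3 + 1 = 31  −1 ⇒ G_1=30
G_1=30  [base 3] 3^3 + 3  →[3↦4]→  4^4 + 4 = 260  −1 ⇒ G_2=259

30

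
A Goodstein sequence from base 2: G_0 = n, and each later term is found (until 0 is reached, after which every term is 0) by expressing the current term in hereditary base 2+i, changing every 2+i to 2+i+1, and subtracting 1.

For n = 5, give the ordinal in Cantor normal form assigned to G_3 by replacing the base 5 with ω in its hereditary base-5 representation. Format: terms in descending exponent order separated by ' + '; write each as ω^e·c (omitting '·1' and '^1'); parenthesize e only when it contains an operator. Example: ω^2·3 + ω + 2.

ω^3·3 + ω^2·3 + ω·3 + 2

base 2: 5 = 2^2 + 1; at 3: 3^3 + 1 = 28; next = 27
base 3: 27 = 3^3; at 4: 4^4 = 256; next = 255
base 4: 255 = 3·4^3 + 3·4^2 + 3·4 + 3; at 5: 3·5^3 + 3·5^2 + 3·5 + 3 = 468; next = 467
base 5: 467 = 3·5^3 + 3·5^2 + 3·5 + 2; at 6: 3·6^3 + 3·6^2 + 3·6 + 2 = 776; next = 775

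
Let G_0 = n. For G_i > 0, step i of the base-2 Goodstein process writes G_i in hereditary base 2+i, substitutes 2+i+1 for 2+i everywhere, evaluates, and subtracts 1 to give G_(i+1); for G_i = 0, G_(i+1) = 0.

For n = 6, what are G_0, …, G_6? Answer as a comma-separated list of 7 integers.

[0] 6 ≡ 2^2 + 2 (base 2). Lift 3: 30. −1: 29.
[1] 29 ≡ 3^3 + 2 (base 3). Lift 4: 258. −1: 257.
[2] 257 ≡ 4^4 + 1 (base 4). Lift 5: 3126. −1: 3125.
[3] 3125 ≡ 5^5 (base 5). Lift 6: 46656. −1: 46655.
[4] 46655 ≡ 5·6^5 + 5·6^4 + 5·6^3 + 5·6^2 + 5·6 + 5 (base 6). Lift 7: 98040. −1: 98039.
[5] 98039 ≡ 5·7^5 + 5·7^4 + 5·7^3 + 5·7^2 + 5·7 + 4 (base 7). Lift 8: 187244. −1: 187243.

6, 29, 257, 3125, 46655, 98039, 187243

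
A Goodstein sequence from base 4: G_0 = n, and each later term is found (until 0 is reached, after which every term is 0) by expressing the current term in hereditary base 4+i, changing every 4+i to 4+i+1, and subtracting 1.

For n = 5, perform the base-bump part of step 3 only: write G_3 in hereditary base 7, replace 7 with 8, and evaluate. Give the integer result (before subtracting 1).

4

(0) 5|_4 = 4 + 1 ↦ 5 + 1|_5 = 6 ⇒ 5
(1) 5|_5 = 5 ↦ 6|_6 = 6 ⇒ 5
(2) 5|_6 = 5 ↦ 5|_7 = 5 ⇒ 4
(3) 4|_7 = 4 ↦ 4|_8 = 4 ⇒ 3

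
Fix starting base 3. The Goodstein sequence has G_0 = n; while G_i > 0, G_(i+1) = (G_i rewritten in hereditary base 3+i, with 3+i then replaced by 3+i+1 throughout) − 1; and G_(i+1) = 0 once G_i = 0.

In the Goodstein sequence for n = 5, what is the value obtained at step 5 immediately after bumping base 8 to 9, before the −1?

3

G_0 = 5. HB_3(5) = 3 + 2. Bump = 6. G_1 = 5.
G_1 = 5. HB_4(5) = 4 + 1. Bump = 6. G_2 = 5.
G_2 = 5. HB_5(5) = 5. Bump = 6. G_3 = 5.
G_3 = 5. HB_6(5) = 5. Bump = 5. G_4 = 4.
G_4 = 4. HB_7(4) = 4. Bump = 4. G_5 = 3.
G_5 = 3. HB_8(3) = 3. Bump = 3. G_6 = 2.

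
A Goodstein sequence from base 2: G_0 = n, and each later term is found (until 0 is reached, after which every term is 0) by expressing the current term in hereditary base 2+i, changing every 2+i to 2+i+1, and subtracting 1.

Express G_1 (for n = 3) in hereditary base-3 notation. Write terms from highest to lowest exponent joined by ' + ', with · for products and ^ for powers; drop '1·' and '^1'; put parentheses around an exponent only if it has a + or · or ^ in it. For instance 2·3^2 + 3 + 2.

3

[0] 3 ≡ 2 + 1 (base 2). Lift 3: 4. −1: 3.
[1] 3 ≡ 3 (base 3). Lift 4: 4. −1: 3.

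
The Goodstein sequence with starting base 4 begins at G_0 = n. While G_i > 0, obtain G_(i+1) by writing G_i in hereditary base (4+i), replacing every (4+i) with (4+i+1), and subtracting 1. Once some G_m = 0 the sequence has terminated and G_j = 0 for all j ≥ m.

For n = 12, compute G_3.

16

base 4: 12 = 3·4; at 5: 3·5 = 15; next = 14
base 5: 14 = 2·5 + 4; at 6: 2·6 + 4 = 16; next = 15
base 6: 15 = 2·6 + 3; at 7: 2·7 + 3 = 17; next = 16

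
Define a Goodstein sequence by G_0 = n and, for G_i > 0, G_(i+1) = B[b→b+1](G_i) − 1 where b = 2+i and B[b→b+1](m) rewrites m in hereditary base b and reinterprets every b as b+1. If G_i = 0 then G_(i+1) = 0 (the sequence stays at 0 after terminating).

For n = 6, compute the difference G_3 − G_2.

[0] 6 ≡ 2^2 + 2 (base 2). Lift 3: 30. −1: 29.
[1] 29 ≡ 3^3 + 2 (base 3). Lift 4: 258. −1: 257.
[2] 257 ≡ 4^4 + 1 (base 4). Lift 5: 3126. −1: 3125.

2868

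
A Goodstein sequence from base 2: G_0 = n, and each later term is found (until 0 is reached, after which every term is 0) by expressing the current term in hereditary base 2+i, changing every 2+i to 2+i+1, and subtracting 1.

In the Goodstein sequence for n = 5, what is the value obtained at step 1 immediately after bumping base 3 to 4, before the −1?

step 0: 5 = 2^2 + 1; sub 3 for 2: 3^3 + 1; = 28; G_1 = 28−1 = 27
step 1: 27 = 3^3; sub 4 for 3: 4^4; = 256; G_2 = 256−1 = 255

256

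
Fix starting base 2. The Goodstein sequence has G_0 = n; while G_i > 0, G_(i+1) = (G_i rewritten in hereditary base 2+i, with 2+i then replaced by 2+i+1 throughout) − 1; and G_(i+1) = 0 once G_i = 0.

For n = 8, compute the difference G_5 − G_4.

8 —HB2→ 2^(2 + 1) —bump→ 3^(3 + 1) = 81 —(−1)→ 80
80 —HB3→ 2·3^3 + 2·3^2 + 2·3 + 2 —bump→ 2·4^4 + 2·4^2 + 2·4 + 2 = 554 —(−1)→ 553
553 —HB4→ 2·4^4 + 2·4^2 + 2·4 + 1 —bump→ 2·5^5 + 2·5^2 + 2·5 + 1 = 6311 —(−1)→ 6310
6310 —HB5→ 2·5^5 + 2·5^2 + 2·5 —bump→ 2·6^6 + 2·6^2 + 2·6 = 93396 —(−1)→ 93395
93395 —HB6→ 2·6^6 + 2·6^2 + 6 + 5 —bump→ 2·7^7 + 2·7^2 + 7 + 5 = 1647196 —(−1)→ 1647195

1553800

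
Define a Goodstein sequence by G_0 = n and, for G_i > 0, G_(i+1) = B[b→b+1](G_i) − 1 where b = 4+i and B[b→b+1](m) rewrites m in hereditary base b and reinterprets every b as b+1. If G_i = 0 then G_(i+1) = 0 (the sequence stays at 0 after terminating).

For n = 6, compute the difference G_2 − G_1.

0

G_0 = 6. HB_4(6) = 4 + 2. Bump = 7. G_1 = 6.
G_1 = 6. HB_5(6) = 5 + 1. Bump = 7. G_2 = 6.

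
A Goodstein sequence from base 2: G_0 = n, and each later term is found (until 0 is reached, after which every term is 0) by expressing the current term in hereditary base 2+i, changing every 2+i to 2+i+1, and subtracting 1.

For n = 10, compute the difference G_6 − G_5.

79857569

G_0=10  [base 2] 2^(2 + 1) + 2  →[2↦3]→  3^(3 + 1) + 3 = 84  −1 ⇒ G_1=83
G_1=83  [base 3] 3^(3 + 1) + 2  →[3↦4]→  4^(4 + 1) + 2 = 1026  −1 ⇒ G_2=1025
G_2=1025  [base 4] 4^(4 + 1) + 1  →[4↦5]→  5^(5 + 1) + 1 = 15626  −1 ⇒ G_3=15625
G_3=15625  [base 5] 5^(5 + 1)  →[5↦6]→  6^(6 + 1) = 279936  −1 ⇒ G_4=279935
G_4=279935  [base 6] 5·6^6 + 5·6^5 + 5·6^4 + 5·6^3 + 5·6^2 + 5·6 + 5  →[6↦7]→  5·7^7 + 5·7^5 + 5·7^4 + 5·7^3 + 5·7^2 + 5·7 + 5 = 4215755  −1 ⇒ G_5=4215754
G_5=4215754  [base 7] 5·7^7 + 5·7^5 + 5·7^4 + 5·7^3 + 5·7^2 + 5·7 + 4  →[7↦8]→  5·8^8 + 5·8^5 + 5·8^4 + 5·8^3 + 5·8^2 + 5·8 + 4 = 84073324  −1 ⇒ G_6=84073323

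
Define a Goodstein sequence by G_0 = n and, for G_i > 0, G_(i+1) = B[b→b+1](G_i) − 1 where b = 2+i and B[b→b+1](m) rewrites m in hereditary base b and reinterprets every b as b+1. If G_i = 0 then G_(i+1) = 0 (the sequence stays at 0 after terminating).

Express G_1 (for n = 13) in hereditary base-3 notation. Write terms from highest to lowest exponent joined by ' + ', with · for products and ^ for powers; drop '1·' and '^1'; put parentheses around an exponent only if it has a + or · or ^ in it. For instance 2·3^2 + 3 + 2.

[0] 13 ≡ 2^(2 + 1) + 2^2 + 1 (base 2). Lift 3: 109. −1: 108.
[1] 108 ≡ 3^(3 + 1) + 3^3 (base 3). Lift 4: 1280. −1: 1279.

3^(3 + 1) + 3^3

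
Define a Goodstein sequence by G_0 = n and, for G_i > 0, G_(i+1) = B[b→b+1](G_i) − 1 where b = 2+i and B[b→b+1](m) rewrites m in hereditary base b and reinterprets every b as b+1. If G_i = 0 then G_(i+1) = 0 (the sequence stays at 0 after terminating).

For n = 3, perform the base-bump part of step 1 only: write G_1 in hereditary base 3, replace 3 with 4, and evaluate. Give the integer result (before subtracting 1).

G_0 = 3. HB_2(3) = 2 + 1. Bump = 4. G_1 = 3.
G_1 = 3. HB_3(3) = 3. Bump = 4. G_2 = 3.

4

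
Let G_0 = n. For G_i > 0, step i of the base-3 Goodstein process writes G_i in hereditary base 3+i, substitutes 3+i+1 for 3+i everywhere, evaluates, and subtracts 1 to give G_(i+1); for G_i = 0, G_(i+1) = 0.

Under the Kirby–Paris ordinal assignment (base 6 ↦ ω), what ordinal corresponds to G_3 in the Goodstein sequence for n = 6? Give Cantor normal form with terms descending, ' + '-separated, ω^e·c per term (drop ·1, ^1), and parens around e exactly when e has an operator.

base 3: 6 = 2·3; at 4: 2·4 = 8; next = 7
base 4: 7 = 4 + 3; at 5: 5 + 3 = 8; next = 7
base 5: 7 = 5 + 2; at 6: 6 + 2 = 8; next = 7

ω + 1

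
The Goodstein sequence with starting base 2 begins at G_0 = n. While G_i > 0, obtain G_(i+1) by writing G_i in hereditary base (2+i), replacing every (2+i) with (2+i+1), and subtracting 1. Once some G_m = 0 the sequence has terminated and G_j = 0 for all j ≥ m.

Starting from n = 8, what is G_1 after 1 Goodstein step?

step 0: 8 = 2^(2 + 1); sub 3 for 2: 3^(3 + 1); = 81; G_1 = 81−1 = 80
step 1: 80 = 2·3^3 + 2·3^2 + 2·3 + 2; sub 4 for 3: 2·4^4 + 2·4^2 + 2·4 + 2; = 554; G_2 = 554−1 = 553

80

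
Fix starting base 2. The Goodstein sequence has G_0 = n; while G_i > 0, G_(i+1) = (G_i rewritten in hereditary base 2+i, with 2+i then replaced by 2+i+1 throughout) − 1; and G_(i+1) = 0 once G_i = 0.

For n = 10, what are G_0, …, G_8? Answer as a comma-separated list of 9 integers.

10 —HB2→ 2^(2 + 1) + 2 —bump→ 3^(3 + 1) + 3 = 84 —(−1)→ 83
83 —HB3→ 3^(3 + 1) + 2 —bump→ 4^(4 + 1) + 2 = 1026 —(−1)→ 1025
1025 —HB4→ 4^(4 + 1) + 1 —bump→ 5^(5 + 1) + 1 = 15626 —(−1)→ 15625
15625 —HB5→ 5^(5 + 1) —bump→ 6^(6 + 1) = 279936 —(−1)→ 279935
279935 —HB6→ 5·6^6 + 5·6^5 + 5·6^4 + 5·6^3 + 5·6^2 + 5·6 + 5 —bump→ 5·7^7 + 5·7^5 + 5·7^4 + 5·7^3 + 5·7^2 + 5·7 + 5 = 4215755 —(−1)→ 4215754
4215754 —HB7→ 5·7^7 + 5·7^5 + 5·7^4 + 5·7^3 + 5·7^2 + 5·7 + 4 —bump→ 5·8^8 + 5·8^5 + 5·8^4 + 5·8^3 + 5·8^2 + 5·8 + 4 = 84073324 —(−1)→ 84073323
84073323 —HB8→ 5·8^8 + 5·8^5 + 5·8^4 + 5·8^3 + 5·8^2 + 5·8 + 3 —bump→ 5·9^9 + 5·9^5 + 5·9^4 + 5·9^3 + 5·9^2 + 5·9 + 3 = 1937434593 —(−1)→ 1937434592
1937434592 —HB9→ 5·9^9 + 5·9^5 + 5·9^4 + 5·9^3 + 5·9^2 + 5·9 + 2 —bump→ 5·10^10 + 5·10^5 + 5·10^4 + 5·10^3 + 5·10^2 + 5·10 + 2 = 50000555552 —(−1)→ 50000555551

10, 83, 1025, 15625, 279935, 4215754, 84073323, 1937434592, 50000555551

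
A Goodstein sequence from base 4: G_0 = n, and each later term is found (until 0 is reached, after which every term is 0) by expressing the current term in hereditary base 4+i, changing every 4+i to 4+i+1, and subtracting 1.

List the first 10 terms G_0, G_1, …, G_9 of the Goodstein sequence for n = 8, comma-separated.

G_0=8  [base 4] 2·4  →[4↦5]→  2·5 = 10  −1 ⇒ G_1=9
G_1=9  [base 5] 5 + 4  →[5↦6]→  6 + 4 = 10  −1 ⇒ G_2=9
G_2=9  [base 6] 6 + 3  →[6↦7]→  7 + 3 = 10  −1 ⇒ G_3=9
G_3=9  [base 7] 7 + 2  →[7↦8]→  8 + 2 = 10  −1 ⇒ G_4=9
G_4=9  [base 8] 8 + 1  →[8↦9]→  9 + 1 = 10  −1 ⇒ G_5=9
G_5=9  [base 9] 9  →[9↦10]→  10 = 10  −1 ⇒ G_6=9
G_6=9  [base 10] 9  →[10↦11]→  9 = 9  −1 ⇒ G_7=8
G_7=8  [base 11] 8  →[11↦12]→  8 = 8  −1 ⇒ G_8=7
G_8=7  [base 12] 7  →[12↦13]→  7 = 7  −1 ⇒ G_9=6

8, 9, 9, 9, 9, 9, 9, 8, 7, 6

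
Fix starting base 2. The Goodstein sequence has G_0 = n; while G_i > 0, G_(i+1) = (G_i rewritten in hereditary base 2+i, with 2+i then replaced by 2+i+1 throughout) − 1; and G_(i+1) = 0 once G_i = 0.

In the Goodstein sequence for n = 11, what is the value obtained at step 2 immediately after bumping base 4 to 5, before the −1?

[0] 11 ≡ 2^(2 + 1) + 2 + 1 (base 2). Lift 3: 85. −1: 84.
[1] 84 ≡ 3^(3 + 1) + 3 (base 3). Lift 4: 1028. −1: 1027.
[2] 1027 ≡ 4^(4 + 1) + 3 (base 4). Lift 5: 15628. −1: 15627.

15628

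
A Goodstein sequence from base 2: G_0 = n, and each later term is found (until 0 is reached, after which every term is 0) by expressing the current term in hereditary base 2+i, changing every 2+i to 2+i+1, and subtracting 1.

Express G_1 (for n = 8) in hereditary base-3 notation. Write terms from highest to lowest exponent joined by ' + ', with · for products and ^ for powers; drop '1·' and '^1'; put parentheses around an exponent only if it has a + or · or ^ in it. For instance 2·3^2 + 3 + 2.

2·3^3 + 2·3^2 + 2·3 + 2

G_0=8  [base 2] 2^(2 + 1)  →[2↦3]→  3^(3 + 1) = 81  −1 ⇒ G_1=80
G_1=80  [base 3] 2·3^3 + 2·3^2 + 2·3 + 2  →[3↦4]→  2·4^4 + 2·4^2 + 2·4 + 2 = 554  −1 ⇒ G_2=553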